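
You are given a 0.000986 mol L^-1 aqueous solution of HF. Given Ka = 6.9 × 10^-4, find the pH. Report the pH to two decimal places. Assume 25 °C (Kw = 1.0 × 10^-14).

pH = 3.26

HF ⇌ F- + H+
Ka = [H+]²/(0.000986 − [H+]) = 6.9 × 10^-4
Here C₀/Ka ≈ 1.43, so the small-[H+] approximation fails. Use the quadratic:
[H+] = [−0.00069 + √(0.00069² + 2.72e-06)]/2 = 5.49 × 10^-4 M
pH = −log(5.49 × 10^-4) = 3.26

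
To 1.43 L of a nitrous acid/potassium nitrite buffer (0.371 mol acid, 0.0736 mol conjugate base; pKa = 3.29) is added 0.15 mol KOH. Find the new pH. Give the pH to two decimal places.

pH = 3.30

OH- converts HNO2 to NO2-: HNO2 → 0.221 mol, NO2- → 0.224 mol.
pH = pKa + log(n_NO2-/n_HNO2) = 3.29 + log(0.224/0.221) = 3.29 + (+0.006)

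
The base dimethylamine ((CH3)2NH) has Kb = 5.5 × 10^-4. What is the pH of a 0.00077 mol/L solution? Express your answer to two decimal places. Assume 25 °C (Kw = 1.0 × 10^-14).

(CH3)2NH + H2O ⇌ (CH3)2NH2+ + OH-
From the ICE table, Kb = [OH-]²/(0.00077 − [OH-]) = 5.5 × 10^-4.
The 5% rule fails; solving [OH-]² + Kb·[OH-] − Kb·C₀ = 0 exactly:
[OH-] = (−Kb + √(Kb² + 4·Kb·C₀))/2 = 4.31 × 10^-4 M
pOH = −log(4.31 × 10^-4) = 3.37; pH = 14.00 − 3.37 = 10.63

pH = 10.63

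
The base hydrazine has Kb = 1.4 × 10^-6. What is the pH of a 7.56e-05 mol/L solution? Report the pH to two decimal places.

pH = 8.98

N2H4 + H2O ⇌ N2H5+ + OH-
Let x = [OH-] at equilibrium. Kb = x²/(7.56e-05 − x).
Here C₀/Kb ≈ 54, so the small-x approximation fails. Use the quadratic:
x = (−Kb + √(Kb² + 4·Kb·C₀))/2 = 9.61 × 10^-6 M
pOH = −log(9.61 × 10^-6) = 5.02; pH = 14.00 − 5.02 = 8.98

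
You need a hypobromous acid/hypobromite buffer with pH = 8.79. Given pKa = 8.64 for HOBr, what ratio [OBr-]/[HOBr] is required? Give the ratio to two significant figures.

pH = pKa + log(r) ⇒ log(r) = 8.79 − 8.64 = +0.15
r = [OBr-]/[HOBr] = 10^(+0.15) = 1.41

ratio = 1.4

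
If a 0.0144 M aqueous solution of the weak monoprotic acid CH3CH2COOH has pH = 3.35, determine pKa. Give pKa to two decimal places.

[H+] = 10^(-3.35) = 4.47 × 10^-4 M
At equilibrium [HA] = 0.0144 − 4.47 × 10^-4 = 1.40 × 10^-2 M
Ka = [H+][A-]/[HA] = (4.47 × 10^-4)² / 1.40 × 10^-2 = 1.43 × 10^-5
pKa = -log(1.43 × 10^-5) = 4.84

pKa = 4.84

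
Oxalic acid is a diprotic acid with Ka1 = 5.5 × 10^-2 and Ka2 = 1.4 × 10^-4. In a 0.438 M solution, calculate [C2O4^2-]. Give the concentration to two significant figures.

First ionization gives [H+] ≈ [HC2O4-] = 1.30 × 10^-1 M.
Second step: Ka2 = [H+][C2O4^2-]/[HC2O4-] ≈ [C2O4^2-] (since [H+] ≈ [HC2O4-]).
So [C2O4^2-] ≈ Ka2.

1.4 × 10^-4 M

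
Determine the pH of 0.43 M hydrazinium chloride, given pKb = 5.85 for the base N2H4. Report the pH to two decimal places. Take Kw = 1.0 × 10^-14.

pH = 4.26

N2H5+ is the conjugate acid of the weak base N2H4.
Kb = 10^(−5.85) = 1.41 × 10^-6
Ka = Kw/Kb = 1.0×10^-14 / 1.41 × 10^-6 = 7.09 × 10^-9
Ka = [H+]²/(0.43 − [H+]) = 7.09 × 10^-9
Neglecting [H+] in the denominator: [H+] = √(7.09 × 10^-9 × 0.43) = 5.52 × 10^-5 M
([H+]/C₀ = 0.013% < 5%, so the approximation holds.)
pH = −log[H+] = −log(5.52 × 10^-5) = 4.26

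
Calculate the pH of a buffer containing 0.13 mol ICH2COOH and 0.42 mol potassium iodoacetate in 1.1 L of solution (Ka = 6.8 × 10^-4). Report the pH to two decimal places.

pH = 3.68

pKa = −log(6.8 × 10^-4) = 3.167
Using pH = pKa + log([base]/[acid]) with [base]/[acid] = 0.42/0.13:
pH = 3.167 + (+0.509) = 3.68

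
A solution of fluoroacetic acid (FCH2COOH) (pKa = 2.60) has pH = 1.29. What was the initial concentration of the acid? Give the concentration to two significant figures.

C₀ = 1.1 M

[H+] = 10^(-1.29) = 5.13 × 10^-2 M = x
Ka = 10^(−2.60) = 2.51 × 10^-3
Ka = x²/(C₀ − x) ⇒ C₀ = x + x²/Ka
C₀ = 5.13 × 10^-2 + (5.13 × 10^-2)²/(2.51 × 10^-3) = 1.10 M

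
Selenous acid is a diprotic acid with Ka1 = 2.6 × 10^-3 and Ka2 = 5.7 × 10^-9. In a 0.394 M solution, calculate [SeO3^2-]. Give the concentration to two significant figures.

5.7 × 10^-9 M

First ionization gives [H+] ≈ [HSeO3-] = 3.07 × 10^-2 M.
Second step: Ka2 = [H+][SeO3^2-]/[HSeO3-] ≈ [SeO3^2-] (since [H+] ≈ [HSeO3-]).
So [SeO3^2-] ≈ Ka2.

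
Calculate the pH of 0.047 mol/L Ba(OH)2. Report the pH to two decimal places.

Ba(OH)2 is a strong base (each formula unit releases 2 OH-); [OH-] = 0.094 M.
pOH = -log(0.094) = 1.03
pH = 14.00 - 1.03 = 12.97

pH = 12.97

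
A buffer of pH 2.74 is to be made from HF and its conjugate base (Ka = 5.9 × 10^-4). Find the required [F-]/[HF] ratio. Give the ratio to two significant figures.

ratio = 0.32

pKa = -log(5.9 × 10^-4) = 3.229
pH = pKa + log(r) ⇒ log(r) = 2.74 − 3.229 = -0.489
r = [F-]/[HF] = 10^(-0.489) = 0.324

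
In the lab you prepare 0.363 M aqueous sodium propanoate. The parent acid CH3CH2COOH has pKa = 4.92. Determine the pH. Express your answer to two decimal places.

CH3CH2COO- is the conjugate base of the weak acid CH3CH2COOH.
Ka = 10^(−4.92) = 1.20 × 10^-5
Kb = Kw/Ka = 1.0×10^-14 / 1.20 × 10^-5 = 8.33 × 10^-10
Kb = x²/(0.363 − x) = 8.33 × 10^-10
Assume x ≪ 0.363: x ≈ √(8.33 × 10^-10 × 0.363) = 1.74 × 10^-5 M
pOH = −log(1.74 × 10^-5) = 4.76; pH = 14.00 − 4.76 = 9.24

pH = 9.24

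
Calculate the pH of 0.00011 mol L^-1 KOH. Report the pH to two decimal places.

pH = 10.04

KOH is a strong base; [OH-] = 0.00011 M.
pOH = -log(0.00011) = 3.96
pH = 14.00 - 3.96 = 10.04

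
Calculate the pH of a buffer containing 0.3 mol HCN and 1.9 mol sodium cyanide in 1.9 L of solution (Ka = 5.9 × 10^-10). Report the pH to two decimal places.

pKa = −log(5.9 × 10^-10) = 9.229
pH = pKa + log([A⁻]/[HA]) = 9.229 + log(1.9/0.3)
pH = 9.229 + (+0.802) = 10.03

pH = 10.03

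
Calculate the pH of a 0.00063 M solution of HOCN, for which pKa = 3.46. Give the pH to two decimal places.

pH = 3.49

HOCN ⇌ OCN- + H+
Ka = 10^(−3.46) = 3.47 × 10^-4
From the ICE table, Ka = x²/(0.00063 − x) = 3.47 × 10^-4.
The 5% rule fails; solving x² + Ka·x − Ka·C₀ = 0 exactly:
x = (−Ka + √(Ka² + 4·Ka·C₀))/2 = 3.25 × 10^-4 M
pH = −log(3.25 × 10^-4) = 3.49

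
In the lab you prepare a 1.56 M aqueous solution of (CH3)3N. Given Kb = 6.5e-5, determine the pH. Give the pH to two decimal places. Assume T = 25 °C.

(CH3)3N + H2O ⇌ (CH3)3NH+ + OH-
Kb = [OH-]²/(1.56 − [OH-]) = 6.5 × 10^-5
Since Kb ≪ C₀, [OH-] ≈ √(Kb·C₀) = 1.01 × 10^-2 M.
pOH = −log(1.01 × 10^-2) = 2.00; pH = 14.00 − 2.00 = 12.00

pH = 12.00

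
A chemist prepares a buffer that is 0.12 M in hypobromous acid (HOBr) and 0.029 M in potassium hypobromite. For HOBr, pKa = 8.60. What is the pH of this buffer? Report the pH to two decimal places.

pH = 7.98

Henderson–Hasselbalch: pH = pKa + log([OBr-]/[HOBr]) = 8.60 + log(0.029/0.12)
pH = 8.60 + (-0.617) = 7.98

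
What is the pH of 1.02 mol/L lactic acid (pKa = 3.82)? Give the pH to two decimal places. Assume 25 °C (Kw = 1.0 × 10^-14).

CH3CH(OH)COOH ⇌ CH3CH(OH)COO- + H+
Ka = 10^(−3.82) = 1.51 × 10^-4
Ka = x²/(1.02 − x) = 1.51 × 10^-4
Neglecting x in the denominator: x = √(1.51 × 10^-4 × 1.02) = 1.24 × 10^-2 M
Check: 1.2% ionized — well under 5%, approximation valid.
pH = −log(1.24 × 10^-2) = 1.91

pH = 1.91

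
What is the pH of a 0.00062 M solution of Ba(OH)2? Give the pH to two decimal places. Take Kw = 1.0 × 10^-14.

pH = 11.09

Ba(OH)2 is a strong base (each formula unit releases 2 OH-); [OH-] = 0.00124 M.
pOH = -log(0.00124) = 2.91
pH = 14.00 - 2.91 = 11.09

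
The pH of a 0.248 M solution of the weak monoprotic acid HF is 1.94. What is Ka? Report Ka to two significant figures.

Ka = 5.6 × 10^-4

[H+] = 10^(-1.94) = 1.15 × 10^-2 M
At equilibrium [HA] = 0.248 − 1.15 × 10^-2 = 2.36 × 10^-1 M
Ka = [H+][A-]/[HA] = (1.15 × 10^-2)² / 2.36 × 10^-1 = 5.6 × 10^-4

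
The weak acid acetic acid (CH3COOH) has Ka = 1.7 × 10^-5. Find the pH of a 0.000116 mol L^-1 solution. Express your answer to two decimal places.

pH = 4.44

CH3COOH ⇌ CH3COO- + H+
Ka = [H+]²/(0.000116 − [H+]) = 1.7 × 10^-5
Here C₀/Ka ≈ 6.82, so the small-[H+] approximation fails. Use the quadratic:
[H+] = (−Ka + √(Ka² + 4·Ka·C₀))/2 = 3.67 × 10^-5 M
pH = −log(3.67 × 10^-5) = 4.44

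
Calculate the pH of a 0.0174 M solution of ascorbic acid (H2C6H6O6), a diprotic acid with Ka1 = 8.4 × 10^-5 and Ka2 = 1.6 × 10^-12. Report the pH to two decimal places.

Ka1 ≫ Ka2, so treat the first dissociation as the only significant source of H+.
Ka1 = x²/(0.0174 − x) = 8.4 × 10^-5
Solving the quadratic: x = (−Ka1 + √(Ka1² + 4·Ka1·C₀))/2 = 1.17 × 10^-3 M
pH = −log(1.17 × 10^-3) = 2.93

pH = 2.93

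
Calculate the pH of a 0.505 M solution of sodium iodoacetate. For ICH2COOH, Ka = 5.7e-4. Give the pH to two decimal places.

pH = 8.47

ICH2COO- is the conjugate base of the weak acid ICH2COOH.
Kb = Kw/Ka = 1.0×10^-14 / 5.7 × 10^-4 = 1.75 × 10^-11
From the ICE table, Kb = x²/(0.505 − x) = 1.75 × 10^-11.
Since Kb ≪ C₀, x ≈ √(Kb·C₀) = 2.97 × 10^-6 M.
pOH = 5.53, so pH = 14.00 − pOH = 8.47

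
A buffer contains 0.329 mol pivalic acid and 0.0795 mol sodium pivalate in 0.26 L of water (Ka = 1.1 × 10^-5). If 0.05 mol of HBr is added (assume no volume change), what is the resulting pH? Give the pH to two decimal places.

Added H+ converts (CH3)3CCOO- to (CH3)3CCOOH: (CH3)3CCOOH → 0.379 mol, (CH3)3CCOO- → 0.0295 mol.
pKa = −log(1.1 × 10^-5) = 4.959
Henderson–Hasselbalch with mole ratio 0.0295/0.379: pH = 4.959 + (-1.109)

pH = 3.85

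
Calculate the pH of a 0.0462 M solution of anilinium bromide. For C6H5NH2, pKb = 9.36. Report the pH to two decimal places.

pH = 2.99

C6H5NH3+ is the conjugate acid of the weak base C6H5NH2.
Kb = 10^(−9.36) = 4.37 × 10^-10
Ka = Kw/Kb = 1.0×10^-14 / 4.37 × 10^-10 = 2.29 × 10^-5
From the ICE table, Ka = [H+]²/(0.0462 − [H+]) = 2.29 × 10^-5.
Neglecting [H+] in the denominator: [H+] = √(2.29 × 10^-5 × 0.0462) = 1.03 × 10^-3 M
pH = −log(1.03 × 10^-3) = 2.99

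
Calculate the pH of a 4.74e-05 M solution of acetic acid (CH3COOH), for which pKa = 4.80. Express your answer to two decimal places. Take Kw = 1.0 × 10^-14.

pH = 4.69

CH3COOH ⇌ CH3COO- + H+
Ka = 10^(−4.80) = 1.58 × 10^-5
Ka = x²/(4.74e-05 − x) = 1.58 × 10^-5
x is not negligible relative to C₀; solve x² + 1.58e-05·x − 7.49e-10 = 0.
x = (−Ka + √(Ka² + 4·Ka·C₀))/2 = 2.06 × 10^-5 M
pH = −log(2.06 × 10^-5) = 4.69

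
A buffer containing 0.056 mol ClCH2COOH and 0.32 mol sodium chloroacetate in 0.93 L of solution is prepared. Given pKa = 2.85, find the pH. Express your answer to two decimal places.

pH = 3.61

Using pH = pKa + log([base]/[acid]) with [base]/[acid] = 0.32/0.056:
pH = 2.85 + (+0.757) = 3.61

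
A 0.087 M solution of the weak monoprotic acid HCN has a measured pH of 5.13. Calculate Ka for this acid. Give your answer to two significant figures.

[H+] = 10^(-5.13) = 7.41 × 10^-6 M
At equilibrium [HA] = 0.087 − 7.41 × 10^-6 = 8.70 × 10^-2 M
Ka = [H+][A-]/[HA] = (7.41 × 10^-6)² / 8.70 × 10^-2 = 6.3 × 10^-10

Ka = 6.3 × 10^-10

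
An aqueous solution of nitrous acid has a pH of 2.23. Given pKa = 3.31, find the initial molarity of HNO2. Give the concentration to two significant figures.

[H+] = 10^(-2.23) = 5.89 × 10^-3 M = x
Ka = 10^(−3.31) = 4.90 × 10^-4
Ka = x²/(C₀ − x) ⇒ C₀ = x + x²/Ka
C₀ = 5.89 × 10^-3 + (5.89 × 10^-3)²/(4.90 × 10^-4) = 7.67 × 10^-2 M

C₀ = 7.7 × 10^-2 M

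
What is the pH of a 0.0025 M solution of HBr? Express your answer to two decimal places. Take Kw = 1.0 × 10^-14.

HBr is a strong acid and dissociates completely, so [H+] = 0.0025 M.
pH = -log(0.0025) = 2.60

pH = 2.60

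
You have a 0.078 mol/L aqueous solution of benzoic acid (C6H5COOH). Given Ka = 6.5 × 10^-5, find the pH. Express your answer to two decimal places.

C6H5COOH ⇌ C6H5COO- + H+
From the ICE table, Ka = [H+]²/(0.078 − [H+]) = 6.5 × 10^-5.
Neglecting [H+] in the denominator: [H+] = √(6.5 × 10^-5 × 0.078) = 2.25 × 10^-3 M
pH = −log(2.25 × 10^-3) = 2.65

pH = 2.65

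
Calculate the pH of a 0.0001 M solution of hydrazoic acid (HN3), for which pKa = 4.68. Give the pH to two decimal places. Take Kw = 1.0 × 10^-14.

pH = 4.44

HN3 ⇌ N3- + H+
Ka = 10^(−4.68) = 2.09 × 10^-5
From the ICE table, Ka = [H+]²/(0.0001 − [H+]) = 2.09 × 10^-5.
The 5% rule fails; solving [H+]² + Ka·[H+] − Ka·C₀ = 0 exactly:
[H+] = [−2.09e-05 + √(2.09e-05² + 8.36e-09)]/2 = 3.64 × 10^-5 M
pH = −log[H+] = −log(3.64 × 10^-5) = 4.44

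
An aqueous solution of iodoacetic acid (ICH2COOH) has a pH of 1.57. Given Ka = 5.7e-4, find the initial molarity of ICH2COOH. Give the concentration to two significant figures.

C₀ = 1.3 M

[H+] = 10^(-1.57) = 2.69 × 10^-2 M = x
Ka = x²/(C₀ − x) ⇒ C₀ = x + x²/Ka
C₀ = 2.69 × 10^-2 + (2.69 × 10^-2)²/(5.7 × 10^-4) = 1.30 M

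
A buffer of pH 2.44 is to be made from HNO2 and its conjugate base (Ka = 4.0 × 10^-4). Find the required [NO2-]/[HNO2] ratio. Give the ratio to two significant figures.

ratio = 0.11

pKa = -log(4.0 × 10^-4) = 3.398
pH = pKa + log(r) ⇒ log(r) = 2.44 − 3.398 = -0.958
r = [NO2-]/[HNO2] = 10^(-0.958) = 0.11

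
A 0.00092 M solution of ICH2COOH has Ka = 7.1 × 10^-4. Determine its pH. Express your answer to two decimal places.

pH = 3.28

ICH2COOH ⇌ ICH2COO- + H+
From the ICE table, Ka = [H+]²/(0.00092 − [H+]) = 7.1 × 10^-4.
Here C₀/Ka ≈ 1.3, so the small-[H+] approximation fails. Use the quadratic:
[H+] = (−Ka + √(Ka² + 4·Ka·C₀))/2 = 5.28 × 10^-4 M
pH = −log(5.28 × 10^-4) = 3.28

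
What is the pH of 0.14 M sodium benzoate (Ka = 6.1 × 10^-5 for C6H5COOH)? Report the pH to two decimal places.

pH = 8.68

C6H5COO- is the conjugate base of the weak acid C6H5COOH.
Kb = Kw/Ka = 1.0×10^-14 / 6.1 × 10^-5 = 1.64 × 10^-10
From the ICE table, Kb = [OH-]²/(0.14 − [OH-]) = 1.64 × 10^-10.
Neglecting [OH-] in the denominator: [OH-] = √(1.64 × 10^-10 × 0.14) = 4.79 × 10^-6 M
Check: 0.0034% ionized — well under 5%, approximation valid.
pOH = −log(4.79 × 10^-6) = 5.32; pH = 14.00 − 5.32 = 8.68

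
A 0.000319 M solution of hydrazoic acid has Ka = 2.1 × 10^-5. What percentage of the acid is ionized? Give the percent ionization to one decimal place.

22.6%

HN3 ⇌ N3- + H+; let x = [H+] at equilibrium.
Solve x² + 2.1e-05x − 6.7e-09 = 0 → x = 7.20 × 10^-5 M
Fraction ionized = 7.20 × 10^-5 / 0.000319 = 0.2257 → 22.6%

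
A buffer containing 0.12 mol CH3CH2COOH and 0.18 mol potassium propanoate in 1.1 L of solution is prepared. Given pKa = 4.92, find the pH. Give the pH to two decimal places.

pH = pKa + log([A⁻]/[HA]) = 4.92 + log(0.18/0.12)
pH = 4.92 + (+0.176) = 5.10

pH = 5.10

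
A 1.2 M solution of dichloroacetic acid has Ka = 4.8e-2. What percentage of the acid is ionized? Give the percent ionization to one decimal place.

18.1%

Cl2CHCOOH ⇌ Cl2CHCOO- + H+; let x = [H+] at equilibrium.
Solve x² + 0.048x − 0.0576 = 0 → x = 2.17 × 10^-1 M
% ionization = x/C₀ × 100% = 2.17 × 10^-1/1.2 × 100% = 18.1%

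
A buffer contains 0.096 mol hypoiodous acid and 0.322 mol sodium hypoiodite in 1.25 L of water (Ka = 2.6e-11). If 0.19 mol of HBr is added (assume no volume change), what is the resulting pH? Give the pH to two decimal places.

pH = 10.25

Added H+ converts OI- to HOI: HOI → 0.286 mol, OI- → 0.132 mol.
pKa = −log(2.6 × 10^-11) = 10.585
Henderson–Hasselbalch with mole ratio 0.132/0.286: pH = 10.585 + (-0.336)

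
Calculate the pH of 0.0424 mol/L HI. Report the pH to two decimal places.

pH = 1.37

HI is a strong acid and dissociates completely, so [H+] = 0.0424 M.
pH = -log(0.0424) = 1.37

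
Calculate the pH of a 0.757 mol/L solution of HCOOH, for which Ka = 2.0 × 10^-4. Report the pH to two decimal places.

pH = 1.91

HCOOH ⇌ HCOO- + H+
Ka = [H+]²/(0.757 − [H+]) = 2.0 × 10^-4
Since Ka ≪ C₀, [H+] ≈ √(Ka·C₀) = 1.23 × 10^-2 M.
pH = −log[H+] = −log(1.23 × 10^-2) = 1.91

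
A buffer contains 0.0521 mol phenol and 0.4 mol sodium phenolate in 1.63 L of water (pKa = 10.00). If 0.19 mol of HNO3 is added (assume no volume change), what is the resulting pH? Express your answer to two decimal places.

pH = 9.94

After neutralization: n(C6H5OH) = 0.242 mol, n(C6H5O-) = 0.21 mol.
pH = pKa + log([A⁻]/[HA]) = 10.00 + log(0.21/0.242) = 10.00 -0.062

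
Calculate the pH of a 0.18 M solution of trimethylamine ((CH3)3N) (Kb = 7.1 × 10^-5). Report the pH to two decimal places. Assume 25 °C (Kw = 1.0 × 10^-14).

pH = 11.55

(CH3)3N + H2O ⇌ (CH3)3NH+ + OH-
Kb = [OH-]²/(0.18 − [OH-]) = 7.1 × 10^-5
Since Kb ≪ C₀, [OH-] ≈ √(Kb·C₀) = 3.57 × 10^-3 M.
pOH = −log(3.57 × 10^-3) = 2.45; pH = 14.00 − 2.45 = 11.55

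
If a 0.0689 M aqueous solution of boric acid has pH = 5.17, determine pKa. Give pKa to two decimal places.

pKa = 9.18

[H+] = 10^(-5.17) = 6.76 × 10^-6 M
At equilibrium [HA] = 0.0689 − 6.76 × 10^-6 = 6.89 × 10^-2 M
Ka = [H+][A-]/[HA] = (6.76 × 10^-6)² / 6.89 × 10^-2 = 6.63 × 10^-10
pKa = -log(6.63 × 10^-10) = 9.18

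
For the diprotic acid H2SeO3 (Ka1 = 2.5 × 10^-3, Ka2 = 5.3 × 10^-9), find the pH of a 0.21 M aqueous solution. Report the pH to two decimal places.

pH = 1.66

Ka1 ≫ Ka2, so treat the first dissociation as the only significant source of H+.
Ka1 = x²/(0.21 − x) = 2.5 × 10^-3
Solving the quadratic: x = (−Ka1 + √(Ka1² + 4·Ka1·C₀))/2 = 2.17 × 10^-2 M
pH = −log(2.17 × 10^-2) = 1.66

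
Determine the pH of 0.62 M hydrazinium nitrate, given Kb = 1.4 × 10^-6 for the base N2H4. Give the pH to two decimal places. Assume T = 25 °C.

pH = 4.18

N2H5+ is the conjugate acid of the weak base N2H4.
Ka = Kw/Kb = 1.0×10^-14 / 1.4 × 10^-6 = 7.14 × 10^-9
Ka = [H+]²/(0.62 − [H+]) = 7.14 × 10^-9
Neglecting [H+] in the denominator: [H+] = √(7.14 × 10^-9 × 0.62) = 6.65 × 10^-5 M
pH = −log(6.65 × 10^-5) = 4.18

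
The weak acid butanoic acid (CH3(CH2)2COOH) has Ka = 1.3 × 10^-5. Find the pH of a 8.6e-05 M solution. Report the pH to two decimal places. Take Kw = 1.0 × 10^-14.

CH3(CH2)2COOH ⇌ CH3(CH2)2COO- + H+
Ka = [H+]²/(8.6e-05 − [H+]) = 1.3 × 10^-5
The 5% rule fails; solving [H+]² + Ka·[H+] − Ka·C₀ = 0 exactly:
[H+] = (−Ka + √(Ka² + 4·Ka·C₀))/2 = 2.76 × 10^-5 M
pH = −log[H+] = −log(2.76 × 10^-5) = 4.56

pH = 4.56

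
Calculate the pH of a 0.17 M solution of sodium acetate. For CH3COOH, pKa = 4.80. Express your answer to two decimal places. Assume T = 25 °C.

pH = 9.02

CH3COO- is the conjugate base of the weak acid CH3COOH.
Ka = 10^(−4.80) = 1.58 × 10^-5
Kb = Kw/Ka = 1.0×10^-14 / 1.58 × 10^-5 = 6.33 × 10^-10
From the ICE table, Kb = x²/(0.17 − x) = 6.33 × 10^-10.
Assume x ≪ 0.17: x ≈ √(6.33 × 10^-10 × 0.17) = 1.04 × 10^-5 M
(x/C₀ = 0.0061% < 5%, so the approximation holds.)
pOH = 4.98, so pH = 14.00 − pOH = 9.02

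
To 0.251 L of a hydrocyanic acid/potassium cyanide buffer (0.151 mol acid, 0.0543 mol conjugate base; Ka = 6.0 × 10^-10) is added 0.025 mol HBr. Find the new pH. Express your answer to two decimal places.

pH = 8.44

Added H+ converts CN- to HCN: HCN → 0.176 mol, CN- → 0.0293 mol.
pKa = −log(6.0 × 10^-10) = 9.222
Henderson–Hasselbalch with mole ratio 0.0293/0.176: pH = 9.222 + (-0.779)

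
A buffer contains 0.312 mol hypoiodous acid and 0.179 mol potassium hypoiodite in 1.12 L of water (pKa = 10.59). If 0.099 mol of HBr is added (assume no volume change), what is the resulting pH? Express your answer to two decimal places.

pH = 9.88

After neutralization: n(HOI) = 0.411 mol, n(OI-) = 0.08 mol.
Henderson–Hasselbalch with mole ratio 0.08/0.411: pH = 10.59 + (-0.711)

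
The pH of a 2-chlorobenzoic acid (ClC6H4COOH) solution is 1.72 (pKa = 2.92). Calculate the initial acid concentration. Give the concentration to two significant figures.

C₀ = 3.2 × 10^-1 M

[H+] = 10^(-1.72) = 1.91 × 10^-2 M = x
Ka = 10^(−2.92) = 1.20 × 10^-3
Ka = x²/(C₀ − x) ⇒ C₀ = x + x²/Ka
C₀ = 1.91 × 10^-2 + (1.91 × 10^-2)²/(1.20 × 10^-3) = 3.23 × 10^-1 M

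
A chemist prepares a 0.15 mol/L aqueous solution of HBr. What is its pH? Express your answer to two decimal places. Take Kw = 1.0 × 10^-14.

pH = 0.82

HBr is a strong acid and dissociates completely, so [H+] = 0.15 M.
pH = -log(0.15) = 0.82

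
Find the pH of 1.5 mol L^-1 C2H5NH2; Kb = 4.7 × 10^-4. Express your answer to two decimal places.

C2H5NH2 + H2O ⇌ C2H5NH3+ + OH-
Kb = x²/(1.5 − x) = 4.7 × 10^-4
Assume x ≪ 1.5: x ≈ √(4.7 × 10^-4 × 1.5) = 2.66 × 10^-2 M
Check: 1.8% ionized — well under 5%, approximation valid.
pOH = −log(2.66 × 10^-2) = 1.58; pH = 14.00 − 1.58 = 12.42

pH = 12.42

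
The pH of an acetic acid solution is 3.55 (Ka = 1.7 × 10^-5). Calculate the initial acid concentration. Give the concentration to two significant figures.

C₀ = 5.0 × 10^-3 M

[H+] = 10^(-3.55) = 2.82 × 10^-4 M = x
Ka = x²/(C₀ − x) ⇒ C₀ = x + x²/Ka
C₀ = 2.82 × 10^-4 + (2.82 × 10^-4)²/(1.7 × 10^-5) = 4.96 × 10^-3 M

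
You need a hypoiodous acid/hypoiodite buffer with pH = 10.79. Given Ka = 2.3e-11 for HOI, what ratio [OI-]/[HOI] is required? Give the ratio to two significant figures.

ratio = 1.4

pKa = -log(2.3 × 10^-11) = 10.638
pH = pKa + log(r) ⇒ log(r) = 10.79 − 10.638 = +0.152
r = [OI-]/[HOI] = 10^(+0.152) = 1.42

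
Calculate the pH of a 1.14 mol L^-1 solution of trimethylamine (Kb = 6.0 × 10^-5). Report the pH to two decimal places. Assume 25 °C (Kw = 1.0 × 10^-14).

pH = 11.92

(CH3)3N + H2O ⇌ (CH3)3NH+ + OH-
Let x = [OH-] at equilibrium. Kb = x²/(1.14 − x).
Neglecting x in the denominator: x = √(6.0 × 10^-5 × 1.14) = 8.27 × 10^-3 M
pOH = 2.08, so pH = 14.00 − pOH = 11.92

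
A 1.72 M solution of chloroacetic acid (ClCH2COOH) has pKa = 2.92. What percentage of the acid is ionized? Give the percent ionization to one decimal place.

ClCH2COOH ⇌ ClCH2COO- + H+; let x = [H+] at equilibrium.
Ka = 10^(−2.92) = 1.20 × 10^-3
x ≈ √(Ka·C₀) = √(1.20 × 10^-3 × 1.72) = 4.54 × 10^-2 M
% ionization = x/C₀ × 100% = 4.54 × 10^-2/1.72 × 100% = 2.6%

2.6%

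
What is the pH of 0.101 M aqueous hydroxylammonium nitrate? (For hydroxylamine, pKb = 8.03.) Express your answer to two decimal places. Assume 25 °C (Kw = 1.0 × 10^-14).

NH3OH+ is the conjugate acid of the weak base NH2OH.
Kb = 10^(−8.03) = 9.33 × 10^-9
Ka = Kw/Kb = 1.0×10^-14 / 9.33 × 10^-9 = 1.07 × 10^-6
From the ICE table, Ka = [H+]²/(0.101 − [H+]) = 1.07 × 10^-6.
Since Ka ≪ C₀, [H+] ≈ √(Ka·C₀) = 3.29 × 10^-4 M.
Check: 0.33% ionized — well under 5%, approximation valid.
pH = −log(3.29 × 10^-4) = 3.48

pH = 3.48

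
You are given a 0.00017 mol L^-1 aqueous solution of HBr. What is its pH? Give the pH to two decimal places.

HBr is a strong acid and dissociates completely, so [H+] = 0.00017 M.
pH = -log(0.00017) = 3.77

pH = 3.77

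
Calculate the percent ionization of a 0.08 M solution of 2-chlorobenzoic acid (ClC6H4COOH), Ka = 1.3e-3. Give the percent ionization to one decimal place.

12.0%

ClC6H4COOH ⇌ ClC6H4COO- + H+; let x = [H+] at equilibrium.
Ka = x²/(C₀ − x); solving the quadratic gives x = 9.57 × 10^-3 M.
% ionization = x/C₀ × 100% = 9.57 × 10^-3/0.08 × 100% = 12.0%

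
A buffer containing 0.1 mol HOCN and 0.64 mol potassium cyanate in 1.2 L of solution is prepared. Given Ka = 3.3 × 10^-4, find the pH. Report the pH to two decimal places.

pKa = −log(3.3 × 10^-4) = 3.481
pH = pKa + log([A⁻]/[HA]) = 3.481 + log(0.64/0.1)
pH = 3.481 + (+0.806) = 4.29

pH = 4.29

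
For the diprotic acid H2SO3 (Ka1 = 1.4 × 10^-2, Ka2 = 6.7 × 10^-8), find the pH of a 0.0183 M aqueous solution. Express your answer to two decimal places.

Ka1 ≫ Ka2, so treat the first dissociation as the only significant source of H+.
Ka1 = x²/(0.0183 − x) = 1.4 × 10^-2
Solving the quadratic: x = (−Ka1 + √(Ka1² + 4·Ka1·C₀))/2 = 1.05 × 10^-2 M
pH = −log(1.05 × 10^-2) = 1.98

pH = 1.98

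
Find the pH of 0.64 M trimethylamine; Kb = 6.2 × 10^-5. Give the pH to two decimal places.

pH = 11.80

(CH3)3N + H2O ⇌ (CH3)3NH+ + OH-
From the ICE table, Kb = x²/(0.64 − x) = 6.2 × 10^-5.
Since Kb ≪ C₀, x ≈ √(Kb·C₀) = 6.30 × 10^-3 M.
pOH = −log(6.30 × 10^-3) = 2.20; pH = 14.00 − 2.20 = 11.80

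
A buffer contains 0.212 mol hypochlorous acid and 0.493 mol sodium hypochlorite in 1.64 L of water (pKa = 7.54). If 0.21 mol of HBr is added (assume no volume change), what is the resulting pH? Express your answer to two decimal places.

pH = 7.37

After neutralization: n(HOCl) = 0.422 mol, n(OCl-) = 0.283 mol.
Henderson–Hasselbalch with mole ratio 0.283/0.422: pH = 7.54 + (-0.174)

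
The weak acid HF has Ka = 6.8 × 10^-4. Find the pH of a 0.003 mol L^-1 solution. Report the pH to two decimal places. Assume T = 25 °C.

pH = 2.95

HF ⇌ F- + H+
From the ICE table, Ka = x²/(0.003 − x) = 6.8 × 10^-4.
x is not negligible relative to C₀; solve x² + 0.00068·x − 2.04e-06 = 0.
x = [−0.00068 + √(0.00068² + 8.16e-06)]/2 = 1.13 × 10^-3 M
pH = −log(1.13 × 10^-3) = 2.95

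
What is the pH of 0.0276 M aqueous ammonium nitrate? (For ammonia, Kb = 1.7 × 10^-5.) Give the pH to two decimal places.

NH4+ is the conjugate acid of the weak base NH3.
Ka = Kw/Kb = 1.0×10^-14 / 1.7 × 10^-5 = 5.88 × 10^-10
Ka = x²/(0.0276 − x) = 5.88 × 10^-10
Neglecting x in the denominator: x = √(5.88 × 10^-10 × 0.0276) = 4.03 × 10^-6 M
pH = −log[H+] = −log(4.03 × 10^-6) = 5.39

pH = 5.39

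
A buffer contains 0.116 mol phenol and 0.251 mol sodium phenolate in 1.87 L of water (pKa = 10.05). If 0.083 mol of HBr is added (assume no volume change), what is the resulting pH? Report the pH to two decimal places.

Added H+ converts C6H5O- to C6H5OH: C6H5OH → 0.199 mol, C6H5O- → 0.168 mol.
pH = pKa + log(n_C6H5O-/n_C6H5OH) = 10.05 + log(0.168/0.199) = 10.05 + (-0.074)

pH = 9.98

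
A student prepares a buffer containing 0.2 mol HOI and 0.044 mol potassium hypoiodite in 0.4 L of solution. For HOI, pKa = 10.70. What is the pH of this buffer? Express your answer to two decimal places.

pH = 10.04

Using pH = pKa + log([base]/[acid]) with [base]/[acid] = 0.044/0.2:
pH = 10.70 + (-0.658) = 10.04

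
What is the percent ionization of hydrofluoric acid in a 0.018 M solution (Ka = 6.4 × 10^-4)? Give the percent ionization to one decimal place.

HF ⇌ F- + H+; let x = [H+] at equilibrium.
Ka = x²/(C₀ − x); solving the quadratic gives x = 3.09 × 10^-3 M.
Fraction ionized = 3.09 × 10^-3 / 0.018 = 0.1717 → 17.2%

17.2%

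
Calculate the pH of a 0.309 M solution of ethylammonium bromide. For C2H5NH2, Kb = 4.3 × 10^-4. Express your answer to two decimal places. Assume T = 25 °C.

C2H5NH3+ is the conjugate acid of the weak base C2H5NH2.
Ka = Kw/Kb = 1.0×10^-14 / 4.3 × 10^-4 = 2.33 × 10^-11
From the ICE table, Ka = x²/(0.309 − x) = 2.33 × 10^-11.
Assume x ≪ 0.309: x ≈ √(2.33 × 10^-11 × 0.309) = 2.68 × 10^-6 M
pH = −log[H+] = −log(2.68 × 10^-6) = 5.57

pH = 5.57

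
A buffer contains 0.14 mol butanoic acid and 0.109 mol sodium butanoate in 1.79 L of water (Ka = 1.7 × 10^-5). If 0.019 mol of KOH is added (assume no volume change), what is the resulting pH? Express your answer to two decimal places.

After neutralization: n(CH3(CH2)2COOH) = 0.121 mol, n(CH3(CH2)2COO-) = 0.128 mol.
pKa = −log(1.7 × 10^-5) = 4.770
pH = pKa + log([A⁻]/[HA]) = 4.770 + log(0.128/0.121) = 4.770 +0.024

pH = 4.79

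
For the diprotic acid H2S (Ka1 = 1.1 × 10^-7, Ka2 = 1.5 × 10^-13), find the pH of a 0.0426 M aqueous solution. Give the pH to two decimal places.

Ka1 ≫ Ka2, so treat the first dissociation as the only significant source of H+.
Ka1 = x²/(0.0426 − x) = 1.1 × 10^-7
x ≈ √(1.1 × 10^-7 × 0.0426) = 6.85 × 10^-5 M
pH = −log(6.85 × 10^-5) = 4.16

pH = 4.16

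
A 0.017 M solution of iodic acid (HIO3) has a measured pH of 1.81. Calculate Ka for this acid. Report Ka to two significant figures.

[H+] = 10^(-1.81) = 1.55 × 10^-2 M
At equilibrium [HA] = 0.017 − 1.55 × 10^-2 = 1.50 × 10^-3 M
Ka = [H+][A-]/[HA] = (1.55 × 10^-2)² / 1.50 × 10^-3 = 1.6 × 10^-1

Ka = 1.6 × 10^-1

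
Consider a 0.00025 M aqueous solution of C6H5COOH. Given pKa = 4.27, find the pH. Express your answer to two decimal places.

pH = 4.04

C6H5COOH ⇌ C6H5COO- + H+
Ka = 10^(−4.27) = 5.37 × 10^-5
Ka = [H+]²/(0.00025 − [H+]) = 5.37 × 10^-5
The 5% rule fails; solving [H+]² + Ka·[H+] − Ka·C₀ = 0 exactly:
[H+] = [−5.37e-05 + √(5.37e-05² + 5.37e-08)]/2 = 9.21 × 10^-5 M
pH = −log[H+] = −log(9.21 × 10^-5) = 4.04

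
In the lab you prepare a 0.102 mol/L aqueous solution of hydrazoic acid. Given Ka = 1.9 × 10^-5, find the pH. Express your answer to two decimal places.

pH = 2.86

HN3 ⇌ N3- + H+
Let x = [H+] at equilibrium. Ka = x²/(0.102 − x).
Assume x ≪ 0.102: x ≈ √(1.9 × 10^-5 × 0.102) = 1.39 × 10^-3 M
(x/C₀ = 1.4% < 5%, so the approximation holds.)
pH = −log(1.39 × 10^-3) = 2.86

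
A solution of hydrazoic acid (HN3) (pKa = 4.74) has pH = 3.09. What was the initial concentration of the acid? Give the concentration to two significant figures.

C₀ = 3.7 × 10^-2 M

[H+] = 10^(-3.09) = 8.13 × 10^-4 M = x
Ka = 10^(−4.74) = 1.82 × 10^-5
Ka = x²/(C₀ − x) ⇒ C₀ = x + x²/Ka
C₀ = 8.13 × 10^-4 + (8.13 × 10^-4)²/(1.82 × 10^-5) = 3.71 × 10^-2 M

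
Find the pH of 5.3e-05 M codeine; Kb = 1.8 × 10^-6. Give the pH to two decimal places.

C18H21NO3 + H2O ⇌ C18H22NO3+ + OH-
Let x = [OH-] at equilibrium. Kb = x²/(5.3e-05 − x).
The 5% rule fails; solving x² + Kb·x − Kb·C₀ = 0 exactly:
x = [−1.8e-06 + √(1.8e-06² + 3.82e-10)]/2 = 8.91 × 10^-6 M
pOH = −log(8.91 × 10^-6) = 5.05; pH = 14.00 − 5.05 = 8.95

pH = 8.95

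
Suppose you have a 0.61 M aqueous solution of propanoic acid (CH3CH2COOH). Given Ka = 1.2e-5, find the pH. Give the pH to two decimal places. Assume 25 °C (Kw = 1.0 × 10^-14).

CH3CH2COOH ⇌ CH3CH2COO- + H+
Ka = x²/(0.61 − x) = 1.2 × 10^-5
Assume x ≪ 0.61: x ≈ √(1.2 × 10^-5 × 0.61) = 2.71 × 10^-3 M
(x/C₀ = 0.44% < 5%, so the approximation holds.)
pH = −log[H+] = −log(2.71 × 10^-3) = 2.57

pH = 2.57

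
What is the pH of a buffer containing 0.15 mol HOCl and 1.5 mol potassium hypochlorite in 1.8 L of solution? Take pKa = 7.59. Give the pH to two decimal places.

pH = pKa + log([A⁻]/[HA]) = 7.59 + log(1.5/0.15)
pH = 7.59 + (+1.000) = 8.59

pH = 8.59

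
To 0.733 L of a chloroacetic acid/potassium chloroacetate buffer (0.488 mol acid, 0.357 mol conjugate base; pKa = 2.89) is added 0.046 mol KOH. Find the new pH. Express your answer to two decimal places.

pH = 2.85

After neutralization: n(ClCH2COOH) = 0.442 mol, n(ClCH2COO-) = 0.403 mol.
Henderson–Hasselbalch with mole ratio 0.403/0.442: pH = 2.89 + (-0.040)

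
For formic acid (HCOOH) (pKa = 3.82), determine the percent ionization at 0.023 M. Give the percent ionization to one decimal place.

7.8%

HCOOH ⇌ HCOO- + H+; let x = [H+] at equilibrium.
Ka = 10^(−3.82) = 1.51 × 10^-4
Ka = x²/(C₀ − x); solving the quadratic gives x = 1.79 × 10^-3 M.
Fraction ionized = 1.79 × 10^-3 / 0.023 = 0.0778 → 7.8%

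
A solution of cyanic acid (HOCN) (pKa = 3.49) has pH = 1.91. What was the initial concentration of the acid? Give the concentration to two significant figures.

C₀ = 4.8 × 10^-1 M

[H+] = 10^(-1.91) = 1.23 × 10^-2 M = x
Ka = 10^(−3.49) = 3.24 × 10^-4
Ka = x²/(C₀ − x) ⇒ C₀ = x + x²/Ka
C₀ = 1.23 × 10^-2 + (1.23 × 10^-2)²/(3.24 × 10^-4) = 4.79 × 10^-1 M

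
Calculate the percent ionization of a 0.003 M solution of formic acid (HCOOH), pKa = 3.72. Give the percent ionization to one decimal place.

HCOOH ⇌ HCOO- + H+; let x = [H+] at equilibrium.
Ka = 10^(−3.72) = 1.91 × 10^-4
Solve x² + 0.000191x − 5.73e-07 = 0 → x = 6.67 × 10^-4 M
% ionization = x/C₀ × 100% = 6.67 × 10^-4/0.003 × 100% = 22.2%

22.2%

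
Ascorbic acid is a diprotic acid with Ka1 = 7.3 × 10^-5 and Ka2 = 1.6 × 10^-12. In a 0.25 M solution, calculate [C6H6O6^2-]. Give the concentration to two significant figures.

1.6 × 10^-12 M

First ionization gives [H+] ≈ [HC6H6O6-] = 4.27 × 10^-3 M.
Second step: Ka2 = [H+][C6H6O6^2-]/[HC6H6O6-] ≈ [C6H6O6^2-] (since [H+] ≈ [HC6H6O6-]).
So [C6H6O6^2-] ≈ Ka2.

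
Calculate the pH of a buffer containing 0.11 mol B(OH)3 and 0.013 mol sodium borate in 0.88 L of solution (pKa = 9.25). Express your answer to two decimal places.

pH = 8.32

Henderson–Hasselbalch: pH = pKa + log([B(OH)4-]/[B(OH)3]) = 9.25 + log(0.013/0.11)
pH = 9.25 + (-0.927) = 8.32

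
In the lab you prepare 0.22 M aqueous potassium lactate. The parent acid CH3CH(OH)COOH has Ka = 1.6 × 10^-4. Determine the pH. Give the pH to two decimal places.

pH = 8.57

CH3CH(OH)COO- is the conjugate base of the weak acid CH3CH(OH)COOH.
Kb = Kw/Ka = 1.0×10^-14 / 1.6 × 10^-4 = 6.25 × 10^-11
Kb = x²/(0.22 − x) = 6.25 × 10^-11
Since Kb ≪ C₀, x ≈ √(Kb·C₀) = 3.71 × 10^-6 M.
pOH = 5.43, so pH = 14.00 − pOH = 8.57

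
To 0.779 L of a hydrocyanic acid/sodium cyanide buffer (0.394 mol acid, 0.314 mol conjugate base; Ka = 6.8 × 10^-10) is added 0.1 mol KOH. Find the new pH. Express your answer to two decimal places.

After neutralization: n(HCN) = 0.294 mol, n(CN-) = 0.414 mol.
pKa = −log(6.8 × 10^-10) = 9.167
Henderson–Hasselbalch with mole ratio 0.414/0.294: pH = 9.167 + (+0.149)

pH = 9.32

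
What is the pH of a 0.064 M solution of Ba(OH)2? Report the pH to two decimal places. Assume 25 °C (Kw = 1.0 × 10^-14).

Ba(OH)2 is a strong base (each formula unit releases 2 OH-); [OH-] = 0.128 M.
pOH = -log(0.128) = 0.89
pH = 14.00 - 0.89 = 13.11

pH = 13.11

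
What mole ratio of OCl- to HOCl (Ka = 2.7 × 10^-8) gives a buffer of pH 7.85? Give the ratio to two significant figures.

ratio = 1.9

pKa = -log(2.7 × 10^-8) = 7.569
pH = pKa + log(r) ⇒ log(r) = 7.85 − 7.569 = +0.281
r = [OCl-]/[HOCl] = 10^(+0.281) = 1.91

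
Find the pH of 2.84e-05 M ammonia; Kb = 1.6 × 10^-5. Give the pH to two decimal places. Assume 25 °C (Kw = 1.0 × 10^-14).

NH3 + H2O ⇌ NH4+ + OH-
Kb = [OH-]²/(2.84e-05 − [OH-]) = 1.6 × 10^-5
[OH-] is not negligible relative to C₀; solve [OH-]² + 1.6e-05·[OH-] − 4.54e-10 = 0.
[OH-] = (−Kb + √(Kb² + 4·Kb·C₀))/2 = 1.48 × 10^-5 M
pOH = −log(1.48 × 10^-5) = 4.83; pH = 14.00 − 4.83 = 9.17

pH = 9.17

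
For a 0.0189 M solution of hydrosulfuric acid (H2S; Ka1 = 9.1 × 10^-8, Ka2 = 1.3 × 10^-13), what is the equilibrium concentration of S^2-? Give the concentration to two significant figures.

First ionization gives [H+] ≈ [HS-] = 4.15 × 10^-5 M.
Second step: Ka2 = [H+][S^2-]/[HS-] ≈ [S^2-] (since [H+] ≈ [HS-]).
So [S^2-] ≈ Ka2.

1.3 × 10^-13 M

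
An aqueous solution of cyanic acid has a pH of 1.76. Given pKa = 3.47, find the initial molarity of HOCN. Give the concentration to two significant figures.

[H+] = 10^(-1.76) = 1.74 × 10^-2 M = x
Ka = 10^(−3.47) = 3.39 × 10^-4
Ka = x²/(C₀ − x) ⇒ C₀ = x + x²/Ka
C₀ = 1.74 × 10^-2 + (1.74 × 10^-2)²/(3.39 × 10^-4) = 9.10 × 10^-1 M

C₀ = 9.1 × 10^-1 M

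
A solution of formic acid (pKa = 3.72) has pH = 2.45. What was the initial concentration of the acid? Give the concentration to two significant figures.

[H+] = 10^(-2.45) = 3.55 × 10^-3 M = x
Ka = 10^(−3.72) = 1.91 × 10^-4
Ka = x²/(C₀ − x) ⇒ C₀ = x + x²/Ka
C₀ = 3.55 × 10^-3 + (3.55 × 10^-3)²/(1.91 × 10^-4) = 6.95 × 10^-2 M

C₀ = 7.0 × 10^-2 M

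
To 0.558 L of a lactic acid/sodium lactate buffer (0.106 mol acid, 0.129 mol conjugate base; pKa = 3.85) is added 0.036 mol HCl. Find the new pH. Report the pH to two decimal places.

Added H+ converts CH3CH(OH)COO- to CH3CH(OH)COOH: CH3CH(OH)COOH → 0.142 mol, CH3CH(OH)COO- → 0.093 mol.
Henderson–Hasselbalch with mole ratio 0.093/0.142: pH = 3.85 + (-0.184)

pH = 3.67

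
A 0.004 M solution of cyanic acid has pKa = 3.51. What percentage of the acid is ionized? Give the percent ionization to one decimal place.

HOCN ⇌ OCN- + H+; let x = [H+] at equilibrium.
Ka = 10^(−3.51) = 3.09 × 10^-4
Solve x² + 0.000309x − 1.24e-06 = 0 → x = 9.68 × 10^-4 M
% ionization = x/C₀ × 100% = 9.68 × 10^-4/0.004 × 100% = 24.2%

24.2%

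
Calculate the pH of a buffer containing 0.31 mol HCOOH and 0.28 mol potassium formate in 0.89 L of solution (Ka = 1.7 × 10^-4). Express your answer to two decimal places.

pH = 3.73

pKa = −log(1.7 × 10^-4) = 3.770
Using pH = pKa + log([base]/[acid]) with [base]/[acid] = 0.28/0.31:
pH = 3.770 + (-0.044) = 3.73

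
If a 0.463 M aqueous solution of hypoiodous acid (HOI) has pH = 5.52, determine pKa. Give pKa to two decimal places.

[H+] = 10^(-5.52) = 3.02 × 10^-6 M
At equilibrium [HA] = 0.463 − 3.02 × 10^-6 = 4.63 × 10^-1 M
Ka = [H+][A-]/[HA] = (3.02 × 10^-6)² / 4.63 × 10^-1 = 1.97 × 10^-11
pKa = -log(1.97 × 10^-11) = 10.71

pKa = 10.71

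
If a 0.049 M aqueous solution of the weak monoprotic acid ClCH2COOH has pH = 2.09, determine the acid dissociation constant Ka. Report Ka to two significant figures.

Ka = 1.6 × 10^-3

[H+] = 10^(-2.09) = 8.13 × 10^-3 M
At equilibrium [HA] = 0.049 − 8.13 × 10^-3 = 4.09 × 10^-2 M
Ka = [H+][A-]/[HA] = (8.13 × 10^-3)² / 4.09 × 10^-2 = 1.6 × 10^-3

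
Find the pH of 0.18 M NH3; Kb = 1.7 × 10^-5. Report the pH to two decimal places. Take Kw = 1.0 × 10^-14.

NH3 + H2O ⇌ NH4+ + OH-
Kb = [OH-]²/(0.18 − [OH-]) = 1.7 × 10^-5
Since Kb ≪ C₀, [OH-] ≈ √(Kb·C₀) = 1.75 × 10^-3 M.
Check: 0.97% ionized — well under 5%, approximation valid.
pOH = 2.76, so pH = 14.00 − pOH = 11.24

pH = 11.24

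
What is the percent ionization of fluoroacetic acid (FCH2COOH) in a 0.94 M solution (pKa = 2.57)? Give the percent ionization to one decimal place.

FCH2COOH ⇌ FCH2COO- + H+; let x = [H+] at equilibrium.
Ka = 10^(−2.57) = 2.69 × 10^-3
Ka = x²/(C₀ − x); solving the quadratic gives x = 4.90 × 10^-2 M.
Fraction ionized = 4.90 × 10^-2 / 0.94 = 0.0521 → 5.2%

5.2%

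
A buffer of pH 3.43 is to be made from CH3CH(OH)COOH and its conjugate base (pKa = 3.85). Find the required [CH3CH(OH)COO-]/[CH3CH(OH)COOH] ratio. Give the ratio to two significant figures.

pH = pKa + log(r) ⇒ log(r) = 3.43 − 3.85 = -0.42
r = [CH3CH(OH)COO-]/[CH3CH(OH)COOH] = 10^(-0.42) = 0.38

ratio = 0.38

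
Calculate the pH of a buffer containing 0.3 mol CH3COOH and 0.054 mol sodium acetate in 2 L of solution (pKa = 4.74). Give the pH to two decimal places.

pH = 4.00

Using pH = pKa + log([base]/[acid]) with [base]/[acid] = 0.054/0.3:
pH = 4.74 + (-0.745) = 4.00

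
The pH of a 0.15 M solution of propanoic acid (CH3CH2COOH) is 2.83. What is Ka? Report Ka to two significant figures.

[H+] = 10^(-2.83) = 1.48 × 10^-3 M
At equilibrium [HA] = 0.15 − 1.48 × 10^-3 = 1.49 × 10^-1 M
Ka = [H+][A-]/[HA] = (1.48 × 10^-3)² / 1.49 × 10^-1 = 1.5 × 10^-5

Ka = 1.5 × 10^-5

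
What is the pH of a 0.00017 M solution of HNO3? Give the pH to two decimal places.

pH = 3.77

HNO3 is a strong acid and dissociates completely, so [H+] = 0.00017 M.
pH = -log(0.00017) = 3.77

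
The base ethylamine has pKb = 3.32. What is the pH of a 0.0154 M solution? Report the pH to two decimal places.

C2H5NH2 + H2O ⇌ C2H5NH3+ + OH-
Kb = 10^(−3.32) = 4.79 × 10^-4
Let x = [OH-] at equilibrium. Kb = x²/(0.0154 − x).
Here C₀/Kb ≈ 32.2, so the small-x approximation fails. Use the quadratic:
x = [−0.000479 + √(0.000479² + 2.95e-05)]/2 = 2.49 × 10^-3 M
pOH = −log(2.49 × 10^-3) = 2.60; pH = 14.00 − 2.60 = 11.40

pH = 11.40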